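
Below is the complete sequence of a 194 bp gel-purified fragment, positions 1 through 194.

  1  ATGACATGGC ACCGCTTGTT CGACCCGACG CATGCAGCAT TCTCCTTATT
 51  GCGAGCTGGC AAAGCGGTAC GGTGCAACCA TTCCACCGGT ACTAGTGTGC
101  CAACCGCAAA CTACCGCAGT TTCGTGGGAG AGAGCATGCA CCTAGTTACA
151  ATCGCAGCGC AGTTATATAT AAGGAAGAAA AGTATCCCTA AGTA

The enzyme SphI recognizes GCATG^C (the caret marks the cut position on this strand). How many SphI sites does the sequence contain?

2

GCATGC occurs starting at positions 30, 134.
SphI cuts at 2 sites.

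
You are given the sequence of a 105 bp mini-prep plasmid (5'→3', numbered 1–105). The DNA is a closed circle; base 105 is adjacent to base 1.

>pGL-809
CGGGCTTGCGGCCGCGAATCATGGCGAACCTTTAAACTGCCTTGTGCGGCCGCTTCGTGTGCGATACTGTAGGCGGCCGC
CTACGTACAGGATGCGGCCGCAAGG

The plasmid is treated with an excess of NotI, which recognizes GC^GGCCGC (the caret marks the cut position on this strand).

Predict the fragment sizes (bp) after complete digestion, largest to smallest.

NotI sites (GCGGCCGC) start at positions 8, 46, 73, 94.
NotI cuts after base 2 of each site, so after positions 9, 47, 74, 95.
Circular molecule, 4 cuts → 4 fragments:
  10–47 → 38 bp
  48–74 → 27 bp
  75–95 → 21 bp
  96–105 then 1–9 → 10 + 9 = 19 bp
Sorted largest to smallest: 38, 27, 21, 19 bp.

38, 27, 21, 19 bp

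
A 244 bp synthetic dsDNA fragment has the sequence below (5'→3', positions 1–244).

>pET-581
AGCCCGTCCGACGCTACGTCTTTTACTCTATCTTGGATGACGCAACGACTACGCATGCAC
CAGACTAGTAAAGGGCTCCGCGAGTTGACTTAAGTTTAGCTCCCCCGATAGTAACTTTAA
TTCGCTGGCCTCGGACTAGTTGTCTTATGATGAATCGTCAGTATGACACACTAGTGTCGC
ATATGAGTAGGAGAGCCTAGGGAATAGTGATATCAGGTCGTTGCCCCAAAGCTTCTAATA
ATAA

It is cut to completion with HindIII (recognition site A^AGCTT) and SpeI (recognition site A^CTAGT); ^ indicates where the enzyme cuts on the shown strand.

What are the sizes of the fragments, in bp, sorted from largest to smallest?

71, 64, 59, 35, 15 bp

The HindIII site (AAGCTT) starts at position 229.
HindIII cuts after the first base of each site, so after position 229.
SpeI sites (ACTAGT) start at positions 64, 135, 170.
SpeI cuts after the first base of each site, so after positions 64, 135, 170.
Combined cut positions: 64, 135, 170, 229.
Linear molecule, 4 cuts → 5 fragments:
  1–64 → 64 bp
  65–135 → 71 bp
  136–170 → 35 bp
  171–229 → 59 bp
  230–244 → 15 bp
Sorted largest to smallest: 71, 64, 59, 35, 15 bp.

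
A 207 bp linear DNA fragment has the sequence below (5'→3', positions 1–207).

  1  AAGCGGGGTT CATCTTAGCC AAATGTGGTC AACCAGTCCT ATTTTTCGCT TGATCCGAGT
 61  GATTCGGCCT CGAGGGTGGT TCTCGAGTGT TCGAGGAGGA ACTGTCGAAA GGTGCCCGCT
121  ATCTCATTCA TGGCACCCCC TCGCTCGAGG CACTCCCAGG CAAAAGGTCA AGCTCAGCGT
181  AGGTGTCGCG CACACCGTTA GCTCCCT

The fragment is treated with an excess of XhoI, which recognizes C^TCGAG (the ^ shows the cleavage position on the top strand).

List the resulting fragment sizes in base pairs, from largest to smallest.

69, 63, 62, 13 bp

XhoI sites (CTCGAG) start at positions 69, 82, 144.
XhoI cuts after the first base of each site, so after positions 69, 82, 144.
Linear molecule, 3 cuts → 4 fragments:
  1–69 → 69 bp
  70–82 → 13 bp
  83–144 → 62 bp
  145–207 → 63 bp
Sorted largest to smallest: 69, 63, 62, 13 bp.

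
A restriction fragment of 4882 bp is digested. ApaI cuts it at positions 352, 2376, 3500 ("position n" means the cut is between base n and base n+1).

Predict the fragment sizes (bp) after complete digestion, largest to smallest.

2024, 1382, 1124, 352 bp

Linear molecule, 3 cuts → 4 fragments:
  352 − 0 = 352 bp
  2376 − 352 = 2024 bp
  3500 − 2376 = 1124 bp
  4882 − 3500 = 1382 bp
Sorted largest to smallest: 2024, 1382, 1124, 352 bp.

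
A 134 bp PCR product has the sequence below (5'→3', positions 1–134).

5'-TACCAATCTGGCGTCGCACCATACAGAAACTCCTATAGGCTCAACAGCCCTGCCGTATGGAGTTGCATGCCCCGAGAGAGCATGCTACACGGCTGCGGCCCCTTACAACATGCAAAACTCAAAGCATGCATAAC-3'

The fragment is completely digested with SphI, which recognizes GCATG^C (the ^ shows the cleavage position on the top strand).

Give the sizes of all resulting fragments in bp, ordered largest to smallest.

SphI sites (GCATGC) start at positions 65, 80, 124.
SphI cuts after base 5 of each site (before the last base), so after positions 69, 84, 128.
Linear molecule, 3 cuts → 4 fragments:
  1–69 → 69 bp
  70–84 → 15 bp
  85–128 → 44 bp
  129–134 → 6 bp
Sorted largest to smallest: 69, 44, 15, 6 bp.

69, 44, 15, 6 bp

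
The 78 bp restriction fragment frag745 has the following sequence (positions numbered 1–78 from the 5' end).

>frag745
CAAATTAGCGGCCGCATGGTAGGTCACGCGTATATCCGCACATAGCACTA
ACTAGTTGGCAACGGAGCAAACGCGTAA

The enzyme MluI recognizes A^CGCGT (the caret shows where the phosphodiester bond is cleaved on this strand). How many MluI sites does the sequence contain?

2

ACGCGT occurs starting at positions 26, 71.
MluI cuts at 2 sites.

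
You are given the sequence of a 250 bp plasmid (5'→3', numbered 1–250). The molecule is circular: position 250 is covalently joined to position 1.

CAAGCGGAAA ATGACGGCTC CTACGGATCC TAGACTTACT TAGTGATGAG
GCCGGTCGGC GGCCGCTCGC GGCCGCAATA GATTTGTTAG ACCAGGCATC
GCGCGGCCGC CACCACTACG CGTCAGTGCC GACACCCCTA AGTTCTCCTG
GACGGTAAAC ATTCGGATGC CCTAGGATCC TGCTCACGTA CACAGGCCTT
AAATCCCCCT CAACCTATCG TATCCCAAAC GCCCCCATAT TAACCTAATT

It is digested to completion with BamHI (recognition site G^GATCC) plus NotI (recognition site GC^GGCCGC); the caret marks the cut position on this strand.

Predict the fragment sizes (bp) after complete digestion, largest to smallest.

100, 71, 35, 34, 10 bp

BamHI sites (GGATCC) start at positions 25, 175.
BamHI cuts after the first base of each site, so after positions 25, 175.
NotI sites (GCGGCCGC) start at positions 59, 69, 103.
NotI cuts after base 2 of each site, so after positions 60, 70, 104.
Combined cut positions: 25, 60, 70, 104, 175.
Circular molecule, 5 cuts → 5 fragments:
  26–60 → 35 bp
  61–70 → 10 bp
  71–104 → 34 bp
  105–175 → 71 bp
  176–250 then 1–25 → 75 + 25 = 100 bp
Sorted largest to smallest: 100, 71, 35, 34, 10 bp.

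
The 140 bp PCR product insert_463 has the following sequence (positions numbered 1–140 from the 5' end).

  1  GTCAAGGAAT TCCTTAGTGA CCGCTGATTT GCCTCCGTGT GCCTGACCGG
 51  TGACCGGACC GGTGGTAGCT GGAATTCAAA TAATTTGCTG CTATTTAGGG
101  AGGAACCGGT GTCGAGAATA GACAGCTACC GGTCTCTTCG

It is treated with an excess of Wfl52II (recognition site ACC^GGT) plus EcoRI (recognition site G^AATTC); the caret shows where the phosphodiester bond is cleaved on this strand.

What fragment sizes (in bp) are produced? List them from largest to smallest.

41, 35, 23, 12, 12, 10, 7 bp

Wfl52II sites (ACCGGT) start at positions 46, 58, 105, 128.
Wfl52II cuts after base 3 of each site, so after positions 48, 60, 107, 130.
EcoRI sites (GAATTC) start at positions 7, 72.
EcoRI cuts after the first base of each site, so after positions 7, 72.
Combined cut positions: 7, 48, 60, 72, 107, 130.
Linear molecule, 6 cuts → 7 fragments:
  1–7 → 7 bp
  8–48 → 41 bp
  49–60 → 12 bp
  61–72 → 12 bp
  73–107 → 35 bp
  108–130 → 23 bp
  131–140 → 10 bp
Sorted largest to smallest: 41, 35, 23, 12, 12, 10, 7 bp.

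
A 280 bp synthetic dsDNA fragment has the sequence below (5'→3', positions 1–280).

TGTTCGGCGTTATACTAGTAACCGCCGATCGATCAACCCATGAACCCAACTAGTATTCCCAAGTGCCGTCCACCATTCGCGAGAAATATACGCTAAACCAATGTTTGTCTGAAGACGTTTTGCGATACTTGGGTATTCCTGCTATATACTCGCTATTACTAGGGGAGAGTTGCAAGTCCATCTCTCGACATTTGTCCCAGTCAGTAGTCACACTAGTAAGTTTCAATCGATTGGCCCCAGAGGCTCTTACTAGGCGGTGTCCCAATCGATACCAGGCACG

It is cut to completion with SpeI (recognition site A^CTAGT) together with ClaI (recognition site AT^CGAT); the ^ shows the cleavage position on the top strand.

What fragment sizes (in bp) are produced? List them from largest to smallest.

163, 39, 20, 15, 15, 14, 14 bp

SpeI sites (ACTAGT) start at positions 14, 49, 212.
SpeI cuts after the first base of each site, so after positions 14, 49, 212.
ClaI sites (ATCGAT) start at positions 28, 226, 265.
ClaI cuts after base 2 of each site, so after positions 29, 227, 266.
Combined cut positions: 14, 29, 49, 212, 227, 266.
Linear molecule, 6 cuts → 7 fragments:
  1–14 → 14 bp
  15–29 → 15 bp
  30–49 → 20 bp
  50–212 → 163 bp
  213–227 → 15 bp
  228–266 → 39 bp
  267–280 → 14 bp
Sorted largest to smallest: 163, 39, 20, 15, 15, 14, 14 bp.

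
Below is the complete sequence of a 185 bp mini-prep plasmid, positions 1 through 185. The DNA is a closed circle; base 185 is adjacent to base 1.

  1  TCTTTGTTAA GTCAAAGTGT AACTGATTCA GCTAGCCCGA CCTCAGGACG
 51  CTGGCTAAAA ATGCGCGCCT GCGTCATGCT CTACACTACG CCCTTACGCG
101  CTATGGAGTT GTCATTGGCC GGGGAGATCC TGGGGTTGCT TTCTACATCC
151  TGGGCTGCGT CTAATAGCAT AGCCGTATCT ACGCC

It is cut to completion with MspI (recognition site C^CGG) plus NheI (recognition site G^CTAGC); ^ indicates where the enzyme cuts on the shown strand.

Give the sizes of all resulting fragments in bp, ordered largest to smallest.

97, 88 bp

The MspI site (CCGG) starts at position 119.
MspI cuts after the first base of each site, so after position 119.
The NheI site (GCTAGC) starts at position 31.
NheI cuts after the first base of each site, so after position 31.
Combined cut positions: 31, 119.
Circular molecule, 2 cuts → 2 fragments:
  32–119 → 88 bp
  120–185 then 1–31 → 66 + 31 = 97 bp
Sorted largest to smallest: 97, 88 bp.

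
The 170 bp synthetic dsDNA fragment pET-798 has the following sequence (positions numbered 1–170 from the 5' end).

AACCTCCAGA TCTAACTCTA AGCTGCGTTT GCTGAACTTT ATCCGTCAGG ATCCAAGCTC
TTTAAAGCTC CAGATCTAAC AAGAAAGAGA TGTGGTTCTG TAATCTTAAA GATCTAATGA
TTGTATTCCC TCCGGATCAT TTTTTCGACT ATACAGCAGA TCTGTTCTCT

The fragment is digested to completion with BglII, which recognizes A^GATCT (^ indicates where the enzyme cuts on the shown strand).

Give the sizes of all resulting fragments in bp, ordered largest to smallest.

64, 48, 38, 12, 8 bp

BglII sites (AGATCT) start at positions 8, 72, 110, 158.
BglII cuts after the first base of each site, so after positions 8, 72, 110, 158.
Linear molecule, 4 cuts → 5 fragments:
  1–8 → 8 bp
  9–72 → 64 bp
  73–110 → 38 bp
  111–158 → 48 bp
  159–170 → 12 bp
Sorted largest to smallest: 64, 48, 38, 12, 8 bp.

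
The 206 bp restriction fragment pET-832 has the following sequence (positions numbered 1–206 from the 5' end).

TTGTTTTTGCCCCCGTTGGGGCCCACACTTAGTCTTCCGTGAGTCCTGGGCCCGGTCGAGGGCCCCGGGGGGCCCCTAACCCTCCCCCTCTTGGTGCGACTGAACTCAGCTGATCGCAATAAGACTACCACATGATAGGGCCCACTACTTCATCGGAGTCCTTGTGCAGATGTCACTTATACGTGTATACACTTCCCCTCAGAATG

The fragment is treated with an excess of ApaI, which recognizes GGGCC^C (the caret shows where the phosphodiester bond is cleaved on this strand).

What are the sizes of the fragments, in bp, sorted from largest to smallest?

ApaI sites (GGGCCC) start at positions 19, 48, 60, 70, 138.
ApaI cuts after base 5 of each site (before the last base), so after positions 23, 52, 64, 74, 142.
Linear molecule, 5 cuts → 6 fragments:
  1–23 → 23 bp
  24–52 → 29 bp
  53–64 → 12 bp
  65–74 → 10 bp
  75–142 → 68 bp
  143–206 → 64 bp
Sorted largest to smallest: 68, 64, 29, 23, 12, 10 bp.

68, 64, 29, 23, 12, 10 bp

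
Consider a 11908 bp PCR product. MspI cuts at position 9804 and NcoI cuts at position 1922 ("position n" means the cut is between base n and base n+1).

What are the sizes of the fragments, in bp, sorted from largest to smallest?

7882, 2104, 1922 bp

Combined cut positions (sorted): 1922, 9804.
Linear molecule, 2 cuts → 3 fragments:
  1922 − 0 = 1922 bp
  9804 − 1922 = 7882 bp
  11908 − 9804 = 2104 bp
Sorted largest to smallest: 7882, 2104, 1922 bp.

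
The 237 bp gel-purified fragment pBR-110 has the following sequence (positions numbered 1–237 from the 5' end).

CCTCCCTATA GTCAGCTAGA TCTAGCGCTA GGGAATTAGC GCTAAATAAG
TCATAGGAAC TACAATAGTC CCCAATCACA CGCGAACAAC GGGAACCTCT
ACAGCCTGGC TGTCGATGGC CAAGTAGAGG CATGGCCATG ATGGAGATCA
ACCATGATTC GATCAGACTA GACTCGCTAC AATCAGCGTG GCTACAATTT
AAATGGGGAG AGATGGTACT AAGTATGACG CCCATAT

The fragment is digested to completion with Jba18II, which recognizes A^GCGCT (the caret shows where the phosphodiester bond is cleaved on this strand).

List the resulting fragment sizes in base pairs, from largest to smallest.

Jba18II sites (AGCGCT) start at positions 24, 38.
Jba18II cuts after the first base of each site, so after positions 24, 38.
Linear molecule, 2 cuts → 3 fragments:
  1–24 → 24 bp
  25–38 → 14 bp
  39–237 → 199 bp
Sorted largest to smallest: 199, 24, 14 bp.

199, 24, 14 bp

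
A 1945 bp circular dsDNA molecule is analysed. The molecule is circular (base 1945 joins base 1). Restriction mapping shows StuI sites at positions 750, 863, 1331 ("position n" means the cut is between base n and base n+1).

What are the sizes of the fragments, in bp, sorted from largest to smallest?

1364, 468, 113 bp

Circular molecule, 3 cuts → 3 fragments:
  863 − 750 = 113 bp
  1331 − 863 = 468 bp
  wrap: 1945 − 1331 + 750 = 1364 bp
Sorted largest to smallest: 1364, 468, 113 bp.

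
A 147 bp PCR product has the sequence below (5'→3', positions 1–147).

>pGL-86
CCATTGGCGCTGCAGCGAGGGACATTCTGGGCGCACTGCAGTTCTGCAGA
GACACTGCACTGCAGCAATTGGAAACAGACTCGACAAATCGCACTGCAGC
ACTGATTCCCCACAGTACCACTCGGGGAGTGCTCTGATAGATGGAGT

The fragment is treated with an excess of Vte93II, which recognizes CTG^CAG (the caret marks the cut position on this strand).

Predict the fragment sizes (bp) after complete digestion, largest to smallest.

Vte93II sites (CTGCAG) start at positions 10, 36, 44, 60, 94.
Vte93II cuts after base 3 of each site, so after positions 12, 38, 46, 62, 96.
Linear molecule, 5 cuts → 6 fragments:
  1–12 → 12 bp
  13–38 → 26 bp
  39–46 → 8 bp
  47–62 → 16 bp
  63–96 → 34 bp
  97–147 → 51 bp
Sorted largest to smallest: 51, 34, 26, 16, 12, 8 bp.

51, 34, 26, 16, 12, 8 bp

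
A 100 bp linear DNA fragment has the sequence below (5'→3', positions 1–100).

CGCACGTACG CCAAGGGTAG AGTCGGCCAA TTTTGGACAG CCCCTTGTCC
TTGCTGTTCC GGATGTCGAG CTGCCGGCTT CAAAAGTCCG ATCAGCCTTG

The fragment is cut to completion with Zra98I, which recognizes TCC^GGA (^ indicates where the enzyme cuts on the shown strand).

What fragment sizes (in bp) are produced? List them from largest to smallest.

60, 40 bp

The Zra98I site (TCCGGA) starts at position 58.
Zra98I cuts after base 3 of each site, so after position 60.
Linear molecule, 1 cut → 2 fragments:
  1–60 → 60 bp
  61–100 → 40 bp
Sorted largest to smallest: 60, 40 bp.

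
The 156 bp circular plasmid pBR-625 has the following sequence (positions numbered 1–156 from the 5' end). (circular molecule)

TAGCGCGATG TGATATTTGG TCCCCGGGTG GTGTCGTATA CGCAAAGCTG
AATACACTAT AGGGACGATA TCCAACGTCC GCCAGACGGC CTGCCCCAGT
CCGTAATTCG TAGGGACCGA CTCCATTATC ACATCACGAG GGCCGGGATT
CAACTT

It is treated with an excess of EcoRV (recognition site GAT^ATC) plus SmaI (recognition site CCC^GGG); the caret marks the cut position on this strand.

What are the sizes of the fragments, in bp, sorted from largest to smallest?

112, 44 bp

The EcoRV site (GATATC) starts at position 67.
EcoRV cuts after base 3 of each site, so after position 69.
The SmaI site (CCCGGG) starts at position 23.
SmaI cuts after base 3 of each site, so after position 25.
Combined cut positions: 25, 69.
Circular molecule, 2 cuts → 2 fragments:
  26–69 → 44 bp
  70–156 then 1–25 → 87 + 25 = 112 bp
Sorted largest to smallest: 112, 44 bp.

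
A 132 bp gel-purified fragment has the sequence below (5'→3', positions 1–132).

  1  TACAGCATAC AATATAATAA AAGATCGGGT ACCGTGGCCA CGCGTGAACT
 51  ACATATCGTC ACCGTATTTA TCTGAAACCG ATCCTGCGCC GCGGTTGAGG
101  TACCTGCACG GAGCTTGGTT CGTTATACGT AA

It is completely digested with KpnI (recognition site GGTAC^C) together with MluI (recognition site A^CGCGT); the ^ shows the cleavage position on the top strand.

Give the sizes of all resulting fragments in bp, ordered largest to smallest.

KpnI sites (GGTACC) start at positions 28, 99.
KpnI cuts after base 5 of each site (before the last base), so after positions 32, 103.
The MluI site (ACGCGT) starts at position 40.
MluI cuts after the first base of each site, so after position 40.
Combined cut positions: 32, 40, 103.
Linear molecule, 3 cuts → 4 fragments:
  1–32 → 32 bp
  33–40 → 8 bp
  41–103 → 63 bp
  104–132 → 29 bp
Sorted largest to smallest: 63, 32, 29, 8 bp.

63, 32, 29, 8 bp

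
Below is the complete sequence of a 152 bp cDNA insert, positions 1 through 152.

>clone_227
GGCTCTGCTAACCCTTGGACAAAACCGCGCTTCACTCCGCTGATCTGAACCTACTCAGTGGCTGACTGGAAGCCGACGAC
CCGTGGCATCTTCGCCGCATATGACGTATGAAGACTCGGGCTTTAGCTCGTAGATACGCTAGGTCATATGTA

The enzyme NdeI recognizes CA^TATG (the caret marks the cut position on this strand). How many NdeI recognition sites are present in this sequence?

CATATG occurs starting at positions 98, 145.
NdeI cuts at 2 sites.

2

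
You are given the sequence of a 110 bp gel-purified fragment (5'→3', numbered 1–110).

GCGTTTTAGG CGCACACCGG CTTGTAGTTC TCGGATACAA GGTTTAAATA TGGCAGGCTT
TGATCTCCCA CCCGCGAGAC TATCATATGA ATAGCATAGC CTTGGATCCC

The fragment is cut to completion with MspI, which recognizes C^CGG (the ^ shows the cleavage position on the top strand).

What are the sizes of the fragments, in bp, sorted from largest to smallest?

The MspI site (CCGG) starts at position 17.
MspI cuts after the first base of each site, so after position 17.
Linear molecule, 1 cut → 2 fragments:
  1–17 → 17 bp
  18–110 → 93 bp
Sorted largest to smallest: 93, 17 bp.

93, 17 bp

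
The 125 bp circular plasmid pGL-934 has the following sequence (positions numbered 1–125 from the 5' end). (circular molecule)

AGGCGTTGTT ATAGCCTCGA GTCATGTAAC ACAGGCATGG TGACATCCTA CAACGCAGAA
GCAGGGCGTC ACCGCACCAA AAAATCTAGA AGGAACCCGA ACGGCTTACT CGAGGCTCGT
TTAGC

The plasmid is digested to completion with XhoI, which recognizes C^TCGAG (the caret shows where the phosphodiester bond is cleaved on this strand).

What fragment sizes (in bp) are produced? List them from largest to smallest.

93, 32 bp

XhoI sites (CTCGAG) start at positions 16, 109.
XhoI cuts after the first base of each site, so after positions 16, 109.
Circular molecule, 2 cuts → 2 fragments:
  17–109 → 93 bp
  110–125 then 1–16 → 16 + 16 = 32 bp
Sorted largest to smallest: 93, 32 bp.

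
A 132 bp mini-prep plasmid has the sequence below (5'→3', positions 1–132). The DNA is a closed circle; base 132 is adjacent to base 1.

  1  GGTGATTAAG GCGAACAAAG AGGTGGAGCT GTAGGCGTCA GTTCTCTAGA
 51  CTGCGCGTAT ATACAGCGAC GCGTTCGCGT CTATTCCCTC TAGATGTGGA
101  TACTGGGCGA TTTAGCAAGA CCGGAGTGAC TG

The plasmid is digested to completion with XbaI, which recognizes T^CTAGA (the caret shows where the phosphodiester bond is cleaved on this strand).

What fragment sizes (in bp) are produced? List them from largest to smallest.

XbaI sites (TCTAGA) start at positions 45, 89.
XbaI cuts after the first base of each site, so after positions 45, 89.
Circular molecule, 2 cuts → 2 fragments:
  46–89 → 44 bp
  90–132 then 1–45 → 43 + 45 = 88 bp
Sorted largest to smallest: 88, 44 bp.

88, 44 bp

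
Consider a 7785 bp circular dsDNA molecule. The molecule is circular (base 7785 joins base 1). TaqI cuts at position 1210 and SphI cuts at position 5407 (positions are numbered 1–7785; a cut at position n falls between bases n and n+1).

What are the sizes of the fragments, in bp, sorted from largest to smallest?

Combined cut positions (sorted): 1210, 5407.
Circular molecule, 2 cuts → 2 fragments:
  5407 − 1210 = 4197 bp
  wrap: 7785 − 5407 + 1210 = 3588 bp
Sorted largest to smallest: 4197, 3588 bp.

4197, 3588 bp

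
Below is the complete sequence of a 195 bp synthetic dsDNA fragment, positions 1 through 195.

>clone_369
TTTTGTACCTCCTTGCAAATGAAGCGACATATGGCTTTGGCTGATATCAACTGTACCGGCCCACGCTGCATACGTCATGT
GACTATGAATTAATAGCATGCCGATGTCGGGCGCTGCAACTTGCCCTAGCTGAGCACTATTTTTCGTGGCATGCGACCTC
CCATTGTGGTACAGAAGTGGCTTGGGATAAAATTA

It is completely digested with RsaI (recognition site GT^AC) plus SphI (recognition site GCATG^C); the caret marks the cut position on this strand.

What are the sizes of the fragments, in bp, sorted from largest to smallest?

RsaI sites (GTAC) start at positions 5, 53, 169.
RsaI cuts after base 2 of each site, so after positions 6, 54, 170.
SphI sites (GCATGC) start at positions 96, 149.
SphI cuts after base 5 of each site (before the last base), so after positions 100, 153.
Combined cut positions: 6, 54, 100, 153, 170.
Linear molecule, 5 cuts → 6 fragments:
  1–6 → 6 bp
  7–54 → 48 bp
  55–100 → 46 bp
  101–153 → 53 bp
  154–170 → 17 bp
  171–195 → 25 bp
Sorted largest to smallest: 53, 48, 46, 25, 17, 6 bp.

53, 48, 46, 25, 17, 6 bp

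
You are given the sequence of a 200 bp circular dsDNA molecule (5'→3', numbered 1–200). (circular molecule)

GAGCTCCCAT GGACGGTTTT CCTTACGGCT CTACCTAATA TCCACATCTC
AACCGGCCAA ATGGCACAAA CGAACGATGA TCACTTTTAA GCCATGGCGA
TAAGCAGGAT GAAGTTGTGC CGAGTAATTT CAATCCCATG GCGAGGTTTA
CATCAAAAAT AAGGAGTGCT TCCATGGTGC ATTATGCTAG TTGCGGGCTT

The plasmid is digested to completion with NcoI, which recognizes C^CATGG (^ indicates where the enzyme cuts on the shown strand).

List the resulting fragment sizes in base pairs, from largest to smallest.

NcoI sites (CCATGG) start at positions 7, 92, 136, 172.
NcoI cuts after the first base of each site, so after positions 7, 92, 136, 172.
Circular molecule, 4 cuts → 4 fragments:
  8–92 → 85 bp
  93–136 → 44 bp
  137–172 → 36 bp
  173–200 then 1–7 → 28 + 7 = 35 bp
Sorted largest to smallest: 85, 44, 36, 35 bp.

85, 44, 36, 35 bp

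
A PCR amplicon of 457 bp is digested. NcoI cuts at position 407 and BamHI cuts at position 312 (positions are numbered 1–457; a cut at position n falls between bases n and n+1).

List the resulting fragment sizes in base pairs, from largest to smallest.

Combined cut positions (sorted): 312, 407.
Linear molecule, 2 cuts → 3 fragments:
  312 − 0 = 312 bp
  407 − 312 = 95 bp
  457 − 407 = 50 bp
Sorted largest to smallest: 312, 95, 50 bp.

312, 95, 50 bp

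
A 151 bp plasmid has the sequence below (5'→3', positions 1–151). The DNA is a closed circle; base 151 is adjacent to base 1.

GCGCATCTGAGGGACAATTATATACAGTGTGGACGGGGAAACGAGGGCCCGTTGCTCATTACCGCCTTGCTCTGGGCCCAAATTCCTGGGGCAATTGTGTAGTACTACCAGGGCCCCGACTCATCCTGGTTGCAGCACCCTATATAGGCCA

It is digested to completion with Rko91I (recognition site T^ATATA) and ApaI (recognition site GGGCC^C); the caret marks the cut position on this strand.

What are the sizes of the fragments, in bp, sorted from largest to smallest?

Rko91I sites (TATATA) start at positions 19, 141.
Rko91I cuts after the first base of each site, so after positions 19, 141.
ApaI sites (GGGCCC) start at positions 45, 74, 111.
ApaI cuts after base 5 of each site (before the last base), so after positions 49, 78, 115.
Combined cut positions: 19, 49, 78, 115, 141.
Circular molecule, 5 cuts → 5 fragments:
  20–49 → 30 bp
  50–78 → 29 bp
  79–115 → 37 bp
  116–141 → 26 bp
  142–151 then 1–19 → 10 + 19 = 29 bp
Sorted largest to smallest: 37, 30, 29, 29, 26 bp.

37, 30, 29, 29, 26 bp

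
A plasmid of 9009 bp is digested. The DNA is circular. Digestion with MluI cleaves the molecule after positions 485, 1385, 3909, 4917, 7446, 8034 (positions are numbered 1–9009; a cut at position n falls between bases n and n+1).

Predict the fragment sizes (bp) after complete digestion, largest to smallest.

2529, 2524, 1460, 1008, 900, 588 bp

Circular molecule, 6 cuts → 6 fragments:
  1385 − 485 = 900 bp
  3909 − 1385 = 2524 bp
  4917 − 3909 = 1008 bp
  7446 − 4917 = 2529 bp
  8034 − 7446 = 588 bp
  wrap: 9009 − 8034 + 485 = 1460 bp
Sorted largest to smallest: 2529, 2524, 1460, 1008, 900, 588 bp.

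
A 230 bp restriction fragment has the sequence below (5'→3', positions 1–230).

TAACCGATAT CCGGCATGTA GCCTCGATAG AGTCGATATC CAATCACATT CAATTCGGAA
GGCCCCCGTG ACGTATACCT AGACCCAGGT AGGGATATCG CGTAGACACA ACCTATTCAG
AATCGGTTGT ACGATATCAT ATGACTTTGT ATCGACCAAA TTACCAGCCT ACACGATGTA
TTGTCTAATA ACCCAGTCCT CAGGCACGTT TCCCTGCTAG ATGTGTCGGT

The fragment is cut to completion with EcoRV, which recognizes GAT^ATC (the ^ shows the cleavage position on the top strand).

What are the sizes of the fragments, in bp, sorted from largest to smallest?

95, 59, 39, 29, 8 bp

EcoRV sites (GATATC) start at positions 6, 35, 94, 133.
EcoRV cuts after base 3 of each site, so after positions 8, 37, 96, 135.
Linear molecule, 4 cuts → 5 fragments:
  1–8 → 8 bp
  9–37 → 29 bp
  38–96 → 59 bp
  97–135 → 39 bp
  136–230 → 95 bp
Sorted largest to smallest: 95, 59, 39, 29, 8 bp.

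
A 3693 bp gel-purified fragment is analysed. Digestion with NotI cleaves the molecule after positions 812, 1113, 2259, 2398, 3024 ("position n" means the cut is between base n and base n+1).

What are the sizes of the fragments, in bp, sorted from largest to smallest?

1146, 812, 669, 626, 301, 139 bp

Linear molecule, 5 cuts → 6 fragments:
  812 − 0 = 812 bp
  1113 − 812 = 301 bp
  2259 − 1113 = 1146 bp
  2398 − 2259 = 139 bp
  3024 − 2398 = 626 bp
  3693 − 3024 = 669 bp
Sorted largest to smallest: 1146, 812, 669, 626, 301, 139 bp.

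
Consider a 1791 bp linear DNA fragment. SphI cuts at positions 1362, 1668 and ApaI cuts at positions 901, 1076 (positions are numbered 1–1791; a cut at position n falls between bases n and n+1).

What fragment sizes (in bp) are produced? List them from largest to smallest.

Combined cut positions (sorted): 901, 1076, 1362, 1668.
Linear molecule, 4 cuts → 5 fragments:
  901 − 0 = 901 bp
  1076 − 901 = 175 bp
  1362 − 1076 = 286 bp
  1668 − 1362 = 306 bp
  1791 − 1668 = 123 bp
Sorted largest to smallest: 901, 306, 286, 175, 123 bp.

901, 306, 286, 175, 123 bp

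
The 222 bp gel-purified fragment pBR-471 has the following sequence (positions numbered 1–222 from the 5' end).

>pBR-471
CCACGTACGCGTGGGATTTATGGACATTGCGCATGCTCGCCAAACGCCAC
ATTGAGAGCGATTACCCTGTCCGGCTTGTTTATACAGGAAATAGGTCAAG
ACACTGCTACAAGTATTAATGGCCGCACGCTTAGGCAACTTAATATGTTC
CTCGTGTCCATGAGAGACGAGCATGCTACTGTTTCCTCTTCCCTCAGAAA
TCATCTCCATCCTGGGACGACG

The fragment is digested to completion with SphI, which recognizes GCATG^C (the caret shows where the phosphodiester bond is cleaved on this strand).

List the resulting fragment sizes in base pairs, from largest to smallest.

SphI sites (GCATGC) start at positions 31, 171.
SphI cuts after base 5 of each site (before the last base), so after positions 35, 175.
Linear molecule, 2 cuts → 3 fragments:
  1–35 → 35 bp
  36–175 → 140 bp
  176–222 → 47 bp
Sorted largest to smallest: 140, 47, 35 bp.

140, 47, 35 bp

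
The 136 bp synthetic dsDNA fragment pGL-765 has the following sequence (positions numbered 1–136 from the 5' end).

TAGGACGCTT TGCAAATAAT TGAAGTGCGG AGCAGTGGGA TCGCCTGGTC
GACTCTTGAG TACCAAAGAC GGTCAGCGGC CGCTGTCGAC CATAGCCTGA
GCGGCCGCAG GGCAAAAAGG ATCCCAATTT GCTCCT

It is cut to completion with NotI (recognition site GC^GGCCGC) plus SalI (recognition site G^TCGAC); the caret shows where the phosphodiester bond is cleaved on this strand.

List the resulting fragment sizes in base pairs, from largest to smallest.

NotI sites (GCGGCCGC) start at positions 76, 101.
NotI cuts after base 2 of each site, so after positions 77, 102.
SalI sites (GTCGAC) start at positions 48, 85.
SalI cuts after the first base of each site, so after positions 48, 85.
Combined cut positions: 48, 77, 85, 102.
Linear molecule, 4 cuts → 5 fragments:
  1–48 → 48 bp
  49–77 → 29 bp
  78–85 → 8 bp
  86–102 → 17 bp
  103–136 → 34 bp
Sorted largest to smallest: 48, 34, 29, 17, 8 bp.

48, 34, 29, 17, 8 bp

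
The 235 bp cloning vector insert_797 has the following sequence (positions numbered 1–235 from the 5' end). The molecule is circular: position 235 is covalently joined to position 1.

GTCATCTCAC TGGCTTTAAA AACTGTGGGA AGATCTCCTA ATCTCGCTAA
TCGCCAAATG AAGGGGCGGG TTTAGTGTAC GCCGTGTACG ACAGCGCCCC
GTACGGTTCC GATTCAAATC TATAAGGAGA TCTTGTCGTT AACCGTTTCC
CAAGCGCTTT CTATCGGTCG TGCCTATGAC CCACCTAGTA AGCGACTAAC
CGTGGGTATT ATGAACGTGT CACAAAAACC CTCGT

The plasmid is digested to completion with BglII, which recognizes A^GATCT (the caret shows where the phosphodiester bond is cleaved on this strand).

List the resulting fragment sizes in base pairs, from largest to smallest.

BglII sites (AGATCT) start at positions 31, 128.
BglII cuts after the first base of each site, so after positions 31, 128.
Circular molecule, 2 cuts → 2 fragments:
  32–128 → 97 bp
  129–235 then 1–31 → 107 + 31 = 138 bp
Sorted largest to smallest: 138, 97 bp.

138, 97 bp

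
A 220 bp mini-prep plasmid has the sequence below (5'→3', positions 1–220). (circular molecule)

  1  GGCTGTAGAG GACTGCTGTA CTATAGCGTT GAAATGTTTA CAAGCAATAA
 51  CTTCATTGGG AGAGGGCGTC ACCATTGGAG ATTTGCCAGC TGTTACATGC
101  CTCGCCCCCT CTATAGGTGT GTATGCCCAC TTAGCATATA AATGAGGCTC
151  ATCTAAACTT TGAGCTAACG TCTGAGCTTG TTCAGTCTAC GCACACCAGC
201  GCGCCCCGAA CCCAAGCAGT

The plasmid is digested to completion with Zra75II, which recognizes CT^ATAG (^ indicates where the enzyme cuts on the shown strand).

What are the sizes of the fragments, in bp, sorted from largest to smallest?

Zra75II sites (CTATAG) start at positions 21, 111.
Zra75II cuts after base 2 of each site, so after positions 22, 112.
Circular molecule, 2 cuts → 2 fragments:
  23–112 → 90 bp
  113–220 then 1–22 → 108 + 22 = 130 bp
Sorted largest to smallest: 130, 90 bp.

130, 90 bp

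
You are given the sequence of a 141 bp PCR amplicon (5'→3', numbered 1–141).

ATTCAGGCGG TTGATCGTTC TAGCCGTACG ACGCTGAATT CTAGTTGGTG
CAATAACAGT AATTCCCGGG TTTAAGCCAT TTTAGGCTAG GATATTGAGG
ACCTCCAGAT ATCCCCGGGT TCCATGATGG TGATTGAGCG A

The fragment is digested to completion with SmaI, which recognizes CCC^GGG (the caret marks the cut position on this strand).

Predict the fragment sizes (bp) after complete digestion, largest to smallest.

67, 49, 25 bp

SmaI sites (CCCGGG) start at positions 65, 114.
SmaI cuts after base 3 of each site, so after positions 67, 116.
Linear molecule, 2 cuts → 3 fragments:
  1–67 → 67 bp
  68–116 → 49 bp
  117–141 → 25 bp
Sorted largest to smallest: 67, 49, 25 bp.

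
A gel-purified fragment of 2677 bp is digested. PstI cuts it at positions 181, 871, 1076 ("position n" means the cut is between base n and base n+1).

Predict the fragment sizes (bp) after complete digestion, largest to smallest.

1601, 690, 205, 181 bp

Linear molecule, 3 cuts → 4 fragments:
  181 − 0 = 181 bp
  871 − 181 = 690 bp
  1076 − 871 = 205 bp
  2677 − 1076 = 1601 bp
Sorted largest to smallest: 1601, 690, 205, 181 bp.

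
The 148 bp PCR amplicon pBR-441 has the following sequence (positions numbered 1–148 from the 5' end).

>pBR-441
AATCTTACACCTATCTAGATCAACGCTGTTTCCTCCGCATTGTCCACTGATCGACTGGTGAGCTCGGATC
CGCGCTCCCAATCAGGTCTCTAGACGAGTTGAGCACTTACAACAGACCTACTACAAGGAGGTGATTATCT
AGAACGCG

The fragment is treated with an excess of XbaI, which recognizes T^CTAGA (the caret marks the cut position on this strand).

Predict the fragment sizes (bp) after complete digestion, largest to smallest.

75, 49, 14, 10 bp

XbaI sites (TCTAGA) start at positions 14, 89, 138.
XbaI cuts after the first base of each site, so after positions 14, 89, 138.
Linear molecule, 3 cuts → 4 fragments:
  1–14 → 14 bp
  15–89 → 75 bp
  90–138 → 49 bp
  139–148 → 10 bp
Sorted largest to smallest: 75, 49, 14, 10 bp.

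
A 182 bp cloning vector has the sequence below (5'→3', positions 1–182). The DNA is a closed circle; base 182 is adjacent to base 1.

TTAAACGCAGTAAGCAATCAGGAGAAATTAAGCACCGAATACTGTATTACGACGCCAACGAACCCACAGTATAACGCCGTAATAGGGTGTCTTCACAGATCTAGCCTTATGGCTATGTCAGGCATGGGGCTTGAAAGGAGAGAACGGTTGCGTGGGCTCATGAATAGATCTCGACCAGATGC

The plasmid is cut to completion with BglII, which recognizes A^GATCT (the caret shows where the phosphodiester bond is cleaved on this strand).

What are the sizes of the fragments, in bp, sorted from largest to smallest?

BglII sites (AGATCT) start at positions 97, 166.
BglII cuts after the first base of each site, so after positions 97, 166.
Circular molecule, 2 cuts → 2 fragments:
  98–166 → 69 bp
  167–182 then 1–97 → 16 + 97 = 113 bp
Sorted largest to smallest: 113, 69 bp.

113, 69 bp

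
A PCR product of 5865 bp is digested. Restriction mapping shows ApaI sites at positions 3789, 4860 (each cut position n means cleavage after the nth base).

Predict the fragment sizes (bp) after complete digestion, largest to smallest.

3789, 1071, 1005 bp

Linear molecule, 2 cuts → 3 fragments:
  3789 − 0 = 3789 bp
  4860 − 3789 = 1071 bp
  5865 − 4860 = 1005 bp
Sorted largest to smallest: 3789, 1071, 1005 bp.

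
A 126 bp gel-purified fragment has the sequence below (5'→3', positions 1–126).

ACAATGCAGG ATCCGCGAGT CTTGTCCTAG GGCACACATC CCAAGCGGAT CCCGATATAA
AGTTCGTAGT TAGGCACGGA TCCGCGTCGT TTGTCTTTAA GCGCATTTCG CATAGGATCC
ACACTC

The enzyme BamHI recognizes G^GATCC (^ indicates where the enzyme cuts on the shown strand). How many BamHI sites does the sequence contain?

4

GGATCC occurs starting at positions 9, 47, 78, 115.
BamHI cuts at 4 sites.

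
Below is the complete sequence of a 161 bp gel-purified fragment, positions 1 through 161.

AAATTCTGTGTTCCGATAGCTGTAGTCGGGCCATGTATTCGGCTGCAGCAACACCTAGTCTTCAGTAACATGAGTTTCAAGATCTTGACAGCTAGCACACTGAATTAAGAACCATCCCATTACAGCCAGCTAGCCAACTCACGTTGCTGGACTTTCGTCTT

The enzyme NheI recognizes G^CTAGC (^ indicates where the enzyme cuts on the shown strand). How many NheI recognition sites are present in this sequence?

GCTAGC occurs starting at positions 91, 129.
NheI cuts at 2 sites.

2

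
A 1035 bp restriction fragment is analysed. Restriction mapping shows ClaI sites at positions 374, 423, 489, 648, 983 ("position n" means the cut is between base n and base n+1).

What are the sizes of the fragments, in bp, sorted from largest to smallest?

Linear molecule, 5 cuts → 6 fragments:
  374 − 0 = 374 bp
  423 − 374 = 49 bp
  489 − 423 = 66 bp
  648 − 489 = 159 bp
  983 − 648 = 335 bp
  1035 − 983 = 52 bp
Sorted largest to smallest: 374, 335, 159, 66, 52, 49 bp.

374, 335, 159, 66, 52, 49 bp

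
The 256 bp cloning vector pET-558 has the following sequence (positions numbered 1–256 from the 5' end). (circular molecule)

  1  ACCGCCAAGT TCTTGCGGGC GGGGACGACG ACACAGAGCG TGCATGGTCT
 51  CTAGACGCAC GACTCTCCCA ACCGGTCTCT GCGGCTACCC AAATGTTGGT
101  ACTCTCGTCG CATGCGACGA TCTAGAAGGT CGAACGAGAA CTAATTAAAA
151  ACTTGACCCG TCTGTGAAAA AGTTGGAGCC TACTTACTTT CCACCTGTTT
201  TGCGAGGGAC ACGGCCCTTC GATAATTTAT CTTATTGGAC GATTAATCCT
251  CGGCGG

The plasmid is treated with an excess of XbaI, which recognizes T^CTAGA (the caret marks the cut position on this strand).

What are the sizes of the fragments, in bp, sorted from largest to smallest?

XbaI sites (TCTAGA) start at positions 50, 121.
XbaI cuts after the first base of each site, so after positions 50, 121.
Circular molecule, 2 cuts → 2 fragments:
  51–121 → 71 bp
  122–256 then 1–50 → 135 + 50 = 185 bp
Sorted largest to smallest: 185, 71 bp.

185, 71 bp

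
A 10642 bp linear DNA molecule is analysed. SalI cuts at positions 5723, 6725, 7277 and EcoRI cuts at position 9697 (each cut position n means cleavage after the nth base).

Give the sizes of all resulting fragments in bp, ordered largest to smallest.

Combined cut positions (sorted): 5723, 6725, 7277, 9697.
Linear molecule, 4 cuts → 5 fragments:
  5723 − 0 = 5723 bp
  6725 − 5723 = 1002 bp
  7277 − 6725 = 552 bp
  9697 − 7277 = 2420 bp
  10642 − 9697 = 945 bp
Sorted largest to smallest: 5723, 2420, 1002, 945, 552 bp.

5723, 2420, 1002, 945, 552 bp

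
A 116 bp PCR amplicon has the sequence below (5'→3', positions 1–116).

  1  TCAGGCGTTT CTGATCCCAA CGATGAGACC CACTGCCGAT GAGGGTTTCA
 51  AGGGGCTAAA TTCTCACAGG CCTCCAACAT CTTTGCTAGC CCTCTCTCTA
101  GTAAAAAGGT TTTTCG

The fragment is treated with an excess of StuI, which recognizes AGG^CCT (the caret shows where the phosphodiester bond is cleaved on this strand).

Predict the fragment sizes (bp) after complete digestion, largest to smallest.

The StuI site (AGGCCT) starts at position 68.
StuI cuts after base 3 of each site, so after position 70.
Linear molecule, 1 cut → 2 fragments:
  1–70 → 70 bp
  71–116 → 46 bp
Sorted largest to smallest: 70, 46 bp.

70, 46 bp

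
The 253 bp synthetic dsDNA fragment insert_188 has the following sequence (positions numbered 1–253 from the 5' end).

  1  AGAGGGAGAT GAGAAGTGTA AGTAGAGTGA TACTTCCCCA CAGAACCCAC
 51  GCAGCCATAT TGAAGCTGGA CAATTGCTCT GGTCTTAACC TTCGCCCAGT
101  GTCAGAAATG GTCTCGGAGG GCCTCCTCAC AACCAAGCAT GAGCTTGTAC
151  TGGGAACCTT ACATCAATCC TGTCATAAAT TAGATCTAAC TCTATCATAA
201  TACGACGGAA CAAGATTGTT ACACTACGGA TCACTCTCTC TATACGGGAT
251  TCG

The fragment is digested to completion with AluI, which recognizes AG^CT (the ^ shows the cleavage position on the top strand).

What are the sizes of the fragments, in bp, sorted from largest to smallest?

AluI sites (AGCT) start at positions 64, 142.
AluI cuts after base 2 of each site, so after positions 65, 143.
Linear molecule, 2 cuts → 3 fragments:
  1–65 → 65 bp
  66–143 → 78 bp
  144–253 → 110 bp
Sorted largest to smallest: 110, 78, 65 bp.

110, 78, 65 bp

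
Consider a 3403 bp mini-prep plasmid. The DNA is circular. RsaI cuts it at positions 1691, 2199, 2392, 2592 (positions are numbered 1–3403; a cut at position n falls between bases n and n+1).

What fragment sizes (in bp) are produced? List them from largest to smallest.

Circular molecule, 4 cuts → 4 fragments:
  2199 − 1691 = 508 bp
  2392 − 2199 = 193 bp
  2592 − 2392 = 200 bp
  wrap: 3403 − 2592 + 1691 = 2502 bp
Sorted largest to smallest: 2502, 508, 200, 193 bp.

2502, 508, 200, 193 bp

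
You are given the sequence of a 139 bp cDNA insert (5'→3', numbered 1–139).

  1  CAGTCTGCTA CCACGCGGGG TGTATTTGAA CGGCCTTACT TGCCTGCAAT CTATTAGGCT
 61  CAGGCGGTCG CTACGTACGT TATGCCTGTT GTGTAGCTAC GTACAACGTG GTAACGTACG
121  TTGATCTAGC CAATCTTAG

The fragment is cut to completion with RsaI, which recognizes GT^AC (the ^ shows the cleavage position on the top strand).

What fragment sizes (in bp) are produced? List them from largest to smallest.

RsaI sites (GTAC) start at positions 75, 101, 116.
RsaI cuts after base 2 of each site, so after positions 76, 102, 117.
Linear molecule, 3 cuts → 4 fragments:
  1–76 → 76 bp
  77–102 → 26 bp
  103–117 → 15 bp
  118–139 → 22 bp
Sorted largest to smallest: 76, 26, 22, 15 bp.

76, 26, 22, 15 bp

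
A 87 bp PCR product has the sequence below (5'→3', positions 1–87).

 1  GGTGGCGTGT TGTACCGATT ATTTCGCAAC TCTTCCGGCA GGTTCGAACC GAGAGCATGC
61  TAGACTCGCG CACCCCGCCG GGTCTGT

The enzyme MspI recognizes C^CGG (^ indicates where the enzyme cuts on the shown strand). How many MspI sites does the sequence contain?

CCGG occurs starting at positions 35, 78.
MspI cuts at 2 sites.

2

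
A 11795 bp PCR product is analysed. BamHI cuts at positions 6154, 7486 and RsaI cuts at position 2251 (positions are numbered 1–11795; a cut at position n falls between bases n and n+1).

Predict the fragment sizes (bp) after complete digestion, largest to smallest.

Combined cut positions (sorted): 2251, 6154, 7486.
Linear molecule, 3 cuts → 4 fragments:
  2251 − 0 = 2251 bp
  6154 − 2251 = 3903 bp
  7486 − 6154 = 1332 bp
  11795 − 7486 = 4309 bp
Sorted largest to smallest: 4309, 3903, 2251, 1332 bp.

4309, 3903, 2251, 1332 bp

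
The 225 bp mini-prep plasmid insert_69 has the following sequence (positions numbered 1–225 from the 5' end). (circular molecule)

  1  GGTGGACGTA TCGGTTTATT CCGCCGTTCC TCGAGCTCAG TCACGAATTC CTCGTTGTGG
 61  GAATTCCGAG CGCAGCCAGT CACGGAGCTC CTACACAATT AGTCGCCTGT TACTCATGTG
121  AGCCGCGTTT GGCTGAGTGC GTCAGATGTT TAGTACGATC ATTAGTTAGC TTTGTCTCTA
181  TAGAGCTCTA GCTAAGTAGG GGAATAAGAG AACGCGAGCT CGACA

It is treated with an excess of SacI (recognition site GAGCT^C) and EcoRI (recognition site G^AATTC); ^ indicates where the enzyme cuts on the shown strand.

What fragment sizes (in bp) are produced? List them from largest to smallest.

98, 42, 33, 28, 16, 8 bp

SacI sites (GAGCTC) start at positions 33, 85, 183, 216.
SacI cuts after base 5 of each site (before the last base), so after positions 37, 89, 187, 220.
EcoRI sites (GAATTC) start at positions 45, 61.
EcoRI cuts after the first base of each site, so after positions 45, 61.
Combined cut positions: 37, 45, 61, 89, 187, 220.
Circular molecule, 6 cuts → 6 fragments:
  38–45 → 8 bp
  46–61 → 16 bp
  62–89 → 28 bp
  90–187 → 98 bp
  188–220 → 33 bp
  221–225 then 1–37 → 5 + 37 = 42 bp
Sorted largest to smallest: 98, 42, 33, 28, 16, 8 bp.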